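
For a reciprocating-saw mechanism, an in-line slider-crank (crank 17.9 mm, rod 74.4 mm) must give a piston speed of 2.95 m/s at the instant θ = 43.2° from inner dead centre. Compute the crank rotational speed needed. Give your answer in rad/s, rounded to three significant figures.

For an in-line slider-crank, |v_piston| = rω|sinθ|·[1 + r cosθ/√(L² − r² sin²θ)].
With r = 0.0179 m, L = 0.0744 m, θ = 43.2°: the bracketed kinematic factor |dx/dθ| = 0.014432 m.
ω = v/|dx/dθ| = 2.95/0.014432 = 204.4 rad/s.

204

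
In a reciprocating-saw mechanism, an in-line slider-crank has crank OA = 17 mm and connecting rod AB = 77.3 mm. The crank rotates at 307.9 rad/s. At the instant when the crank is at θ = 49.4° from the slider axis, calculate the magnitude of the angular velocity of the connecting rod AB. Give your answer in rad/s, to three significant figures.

44.7

ω = 307.9 rad/s
The rod makes angle φ with the slider axis where L sinφ = r sinθ; differentiating, L cosφ·φ̇ = r ω cosθ.
L cosφ = √(L² − r² sin²θ) = 0.076215 m.
|ω_rod| = r ω |cosθ| / √(L² − r² sin²θ) = 0.017·307.9·0.65077/0.076215 = 44.694 rad/s.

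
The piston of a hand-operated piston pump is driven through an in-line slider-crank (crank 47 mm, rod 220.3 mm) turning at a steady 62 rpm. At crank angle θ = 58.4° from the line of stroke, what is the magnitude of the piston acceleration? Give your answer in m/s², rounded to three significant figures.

0.848

ω = 2π·62/60 = 6.493 rad/s
x(θ) = r cosθ + √(L² − r² sin²θ); with ω constant, a = ω²·d²x/dθ².
d²x/dθ² = −r cosθ − r²(cos2θ)/√u − r⁴ sin²2θ/(4u^{3/2}),  u = L² − r² sin²θ = 0.0469296 m².
Substituting r = 0.047 m, L = 0.2203 m, θ = 58.4°: d²x/dθ² = -0.020125 m.
a = ω²·d²x/dθ² = (6.493)²·(-0.020125) = -0.84837 m/s²;  |a| = 0.84837 m/s².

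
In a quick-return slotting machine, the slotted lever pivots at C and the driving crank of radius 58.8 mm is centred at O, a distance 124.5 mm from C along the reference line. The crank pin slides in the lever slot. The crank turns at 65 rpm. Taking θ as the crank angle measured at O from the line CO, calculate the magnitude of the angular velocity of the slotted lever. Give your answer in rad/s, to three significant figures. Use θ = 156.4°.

3.99

ω = 6.807 rad/s (from 65 rpm).
Crank pin A relative to C: A = (d + r cosθ, r sinθ); lever angle φ = atan2(r sinθ, d + r cosθ).
Differentiating tanφ: φ̇ = rω(d cosθ + r)/(d² + r² + 2dr cosθ).
d² + r² + 2dr cosθ = |CA|² = 0.00554104 m²;  d cosθ + r = -0.055287 m.
|ω_lever| = |0.0588·6.807·-0.055287| / 0.00554104 = 3.9935 rad/s.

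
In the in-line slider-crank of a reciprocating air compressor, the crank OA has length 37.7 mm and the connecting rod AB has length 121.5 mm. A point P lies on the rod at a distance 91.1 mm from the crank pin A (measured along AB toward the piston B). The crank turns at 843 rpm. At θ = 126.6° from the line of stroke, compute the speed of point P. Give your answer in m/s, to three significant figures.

ω = 88.28 rad/s.  Crank-pin speed |V_A| = rω = 3.3281 m/s, perpendicular to OA.
Rod angle: sinφ = −(r/L) sinθ ⇒ φ = -14.425°; ω_rod = −rω cosθ/√(L²−r²sin²θ) = +16.863 rad/s.
V_P = V_A + ω_rod × AP, with AP = 0.0911 m along the rod.
Components: V_Px = −rω sinθ − a·ω_rod·sinφ = -2.2892 m/s;  V_Py = rω cosθ + a·ω_rod·cosφ = -0.49648 m/s.
|V_P| = √(V_Px² + V_Py²) = 2.3424 m/s.

2.34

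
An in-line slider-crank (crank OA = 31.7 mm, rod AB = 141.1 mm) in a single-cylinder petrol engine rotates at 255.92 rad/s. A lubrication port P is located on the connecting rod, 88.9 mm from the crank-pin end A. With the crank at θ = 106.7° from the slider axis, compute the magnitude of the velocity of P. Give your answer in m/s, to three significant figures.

7.50

ω = 255.9 rad/s.  Crank-pin speed |V_A| = rω = 8.1127 m/s, perpendicular to OA.
Rod angle: sinφ = −(r/L) sinθ ⇒ φ = -12.427°; ω_rod = −rω cosθ/√(L²−r²sin²θ) = +16.918 rad/s.
V_P = V_A + ω_rod × AP, with AP = 0.0889 m along the rod.
Components: V_Px = −rω sinθ − a·ω_rod·sinφ = -7.4468 m/s;  V_Py = rω cosθ + a·ω_rod·cosφ = -0.86245 m/s.
|V_P| = √(V_Px² + V_Py²) = 7.4966 m/s.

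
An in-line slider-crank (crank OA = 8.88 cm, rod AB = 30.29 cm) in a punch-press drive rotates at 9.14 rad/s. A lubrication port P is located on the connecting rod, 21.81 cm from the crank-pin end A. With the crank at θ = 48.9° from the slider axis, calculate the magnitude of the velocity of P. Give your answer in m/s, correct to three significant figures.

ω = 9.14 rad/s.  Crank-pin speed |V_A| = rω = 0.81163 m/s, perpendicular to OA.
Rod angle: sinφ = −(r/L) sinθ ⇒ φ = -12.763°; ω_rod = −rω cosθ/√(L²−r²sin²θ) = -1.8061 rad/s.
V_P = V_A + ω_rod × AP, with AP = 0.2181 m along the rod.
Components: V_Px = −rω sinθ − a·ω_rod·sinφ = -0.69864 m/s;  V_Py = rω cosθ + a·ω_rod·cosφ = +0.14937 m/s.
|V_P| = √(V_Px² + V_Py²) = 0.71443 m/s.

0.714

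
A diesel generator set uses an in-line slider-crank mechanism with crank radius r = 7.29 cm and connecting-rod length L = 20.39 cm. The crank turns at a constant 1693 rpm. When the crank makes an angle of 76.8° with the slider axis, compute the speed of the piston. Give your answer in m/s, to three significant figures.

ω = 2π·1693/60 = 177.3 rad/s
For an in-line slider-crank, x = r cosθ + √(L² − r² sin²θ), so v = −rω sinθ·[1 + r cosθ/√(L² − r² sin²θ)].
With r = 0.0729 m, L = 0.2039 m, θ = 76.8°: √(L² − r² sin²θ) = 0.19115 m.
v = −0.0729·177.3·0.97358·[1 + 0.0729·0.22835/0.19115] = -13.679 m/s.
|v| = 13.679 m/s.

13.7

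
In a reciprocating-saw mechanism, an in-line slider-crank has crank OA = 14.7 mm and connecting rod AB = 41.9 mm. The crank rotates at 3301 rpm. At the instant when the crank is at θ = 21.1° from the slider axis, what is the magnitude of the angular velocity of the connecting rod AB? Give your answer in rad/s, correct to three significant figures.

114

ω = 345.7 rad/s (converted from 3301 rpm).
The rod makes angle φ with the slider axis where L sinφ = r sinθ; differentiating, L cosφ·φ̇ = r ω cosθ.
L cosφ = √(L² − r² sin²θ) = 0.041564 m.
|ω_rod| = r ω |cosθ| / √(L² − r² sin²θ) = 0.0147·345.7·0.93295/0.041564 = 114.06 rad/s.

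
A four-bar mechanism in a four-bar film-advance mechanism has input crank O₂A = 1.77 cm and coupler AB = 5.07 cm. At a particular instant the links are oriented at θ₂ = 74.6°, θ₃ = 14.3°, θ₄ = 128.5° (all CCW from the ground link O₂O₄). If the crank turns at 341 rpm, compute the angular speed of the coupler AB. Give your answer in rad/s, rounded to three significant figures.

ω₂ = 35.71 rad/s (from 341 rpm).
Differentiating the loop-closure r₂e^{iθ₂}+r₃e^{iθ₃}=r₁+r₄e^{iθ₄} gives r₂ω₂e^{iθ₂}+r₃ω₃e^{iθ₃}=r₄ω₄e^{iθ₄}.
Eliminating the other unknown: ω₃ = r₂ω₂ sin(θ₄−θ₂) / [r₃ sin(θ₃−θ₄)].
Numerator sine = +0.80799; denominator sine = -0.91212.
Result = 0.0177·35.71·(+0.80799) / (0.0507·(-0.91212)) = -11.043 rad/s; magnitude 11.043 rad/s.

11.0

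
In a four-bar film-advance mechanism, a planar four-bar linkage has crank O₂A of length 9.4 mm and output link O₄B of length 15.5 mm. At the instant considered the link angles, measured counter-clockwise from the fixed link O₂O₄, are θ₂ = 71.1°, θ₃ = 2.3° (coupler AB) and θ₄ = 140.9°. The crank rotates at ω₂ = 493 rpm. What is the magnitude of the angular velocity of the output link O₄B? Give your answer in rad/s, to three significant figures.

44.1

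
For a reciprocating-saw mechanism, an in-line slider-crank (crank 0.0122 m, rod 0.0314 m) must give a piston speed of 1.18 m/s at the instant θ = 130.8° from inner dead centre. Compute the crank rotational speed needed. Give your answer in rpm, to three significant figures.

For an in-line slider-crank, |v_piston| = rω|sinθ|·[1 + r cosθ/√(L² − r² sin²θ)].
With r = 0.0122 m, L = 0.0314 m, θ = 130.8°: the bracketed kinematic factor |dx/dθ| = 0.0067822 m.
ω = v/|dx/dθ| = 1.18/0.0067822 = 173.98 rad/s.
N = 60ω/(2π) = 1661.4 rpm.

1660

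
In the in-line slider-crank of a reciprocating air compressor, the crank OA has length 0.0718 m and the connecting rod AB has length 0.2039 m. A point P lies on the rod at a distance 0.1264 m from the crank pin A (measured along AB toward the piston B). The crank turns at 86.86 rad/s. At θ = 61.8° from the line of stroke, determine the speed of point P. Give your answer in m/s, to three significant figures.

6.19

ω = 86.86 rad/s.  Crank-pin speed |V_A| = rω = 6.2365 m/s, perpendicular to OA.
Rod angle: sinφ = −(r/L) sinθ ⇒ φ = -18.080°; ω_rod = −rω cosθ/√(L²−r²sin²θ) = -15.204 rad/s.
V_P = V_A + ω_rod × AP, with AP = 0.1264 m along the rod.
Components: V_Px = −rω sinθ − a·ω_rod·sinφ = -6.0927 m/s;  V_Py = rω cosθ + a·ω_rod·cosφ = +1.1202 m/s.
|V_P| = √(V_Px² + V_Py²) = 6.1948 m/s.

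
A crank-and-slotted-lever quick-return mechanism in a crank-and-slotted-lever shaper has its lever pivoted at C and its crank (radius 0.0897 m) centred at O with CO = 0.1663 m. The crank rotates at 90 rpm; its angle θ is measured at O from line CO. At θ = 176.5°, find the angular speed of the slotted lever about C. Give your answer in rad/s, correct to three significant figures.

ω = 9.425 rad/s (from 90 rpm).
Crank pin A relative to C: A = (d + r cosθ, r sinθ); lever angle φ = atan2(r sinθ, d + r cosθ).
Differentiating tanφ: φ̇ = rω(d cosθ + r)/(d² + r² + 2dr cosθ).
d² + r² + 2dr cosθ = |CA|² = 0.00592321 m²;  d cosθ + r = -0.07629 m.
|ω_lever| = |0.0897·9.425·-0.07629| / 0.00592321 = 10.889 rad/s.

10.9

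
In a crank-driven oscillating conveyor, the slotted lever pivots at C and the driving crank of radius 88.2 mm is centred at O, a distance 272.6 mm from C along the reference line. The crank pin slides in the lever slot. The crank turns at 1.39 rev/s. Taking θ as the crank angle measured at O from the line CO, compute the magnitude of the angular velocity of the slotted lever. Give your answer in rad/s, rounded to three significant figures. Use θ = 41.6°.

1.91

ω = 8.734 rad/s (from 1.39 rev/s).
Crank pin A relative to C: A = (d + r cosθ, r sinθ); lever angle φ = atan2(r sinθ, d + r cosθ).
Differentiating tanφ: φ̇ = rω(d cosθ + r)/(d² + r² + 2dr cosθ).
d² + r² + 2dr cosθ = |CA|² = 0.118049 m²;  d cosθ + r = +0.29205 m.
|ω_lever| = |0.0882·8.734·+0.29205| / 0.118049 = 1.9057 rad/s.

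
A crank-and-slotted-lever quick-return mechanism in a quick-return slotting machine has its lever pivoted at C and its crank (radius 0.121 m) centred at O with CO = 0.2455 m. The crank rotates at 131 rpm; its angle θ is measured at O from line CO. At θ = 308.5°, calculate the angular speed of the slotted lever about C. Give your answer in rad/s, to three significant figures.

ω = 13.72 rad/s (from 131 rpm).
Crank pin A relative to C: A = (d + r cosθ, r sinθ); lever angle φ = atan2(r sinθ, d + r cosθ).
Differentiating tanφ: φ̇ = rω(d cosθ + r)/(d² + r² + 2dr cosθ).
d² + r² + 2dr cosθ = |CA|² = 0.111895 m²;  d cosθ + r = +0.27383 m.
|ω_lever| = |0.121·13.72·+0.27383| / 0.111895 = 4.0621 rad/s.

4.06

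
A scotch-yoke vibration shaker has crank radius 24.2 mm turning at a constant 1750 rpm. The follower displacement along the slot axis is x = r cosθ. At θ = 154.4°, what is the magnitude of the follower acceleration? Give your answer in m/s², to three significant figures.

ω = 183.3 rad/s (from 1750 rpm).
x = r cosθ ⇒ ẍ = −rω² cosθ (ω constant).
|a| = rω²|cosθ| = 0.0242·(183.3)²·|cos 154.4°| = 732.95 m/s².

733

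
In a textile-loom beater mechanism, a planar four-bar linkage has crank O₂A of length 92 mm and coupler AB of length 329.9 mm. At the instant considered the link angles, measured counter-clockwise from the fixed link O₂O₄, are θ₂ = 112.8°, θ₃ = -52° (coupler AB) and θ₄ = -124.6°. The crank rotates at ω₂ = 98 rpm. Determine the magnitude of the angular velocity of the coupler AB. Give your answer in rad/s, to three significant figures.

2.53

ω₂ = 10.26 rad/s (from 98 rpm).
Differentiating the loop-closure r₂e^{iθ₂}+r₃e^{iθ₃}=r₁+r₄e^{iθ₄} gives r₂ω₂e^{iθ₂}+r₃ω₃e^{iθ₃}=r₄ω₄e^{iθ₄}.
Eliminating the other unknown: ω₃ = r₂ω₂ sin(θ₄−θ₂) / [r₃ sin(θ₃−θ₄)].
Numerator sine = +0.84245; denominator sine = +0.95424.
Result = 0.092·10.26·(+0.84245) / (0.3299·(+0.95424)) = +2.5267 rad/s; magnitude 2.5267 rad/s.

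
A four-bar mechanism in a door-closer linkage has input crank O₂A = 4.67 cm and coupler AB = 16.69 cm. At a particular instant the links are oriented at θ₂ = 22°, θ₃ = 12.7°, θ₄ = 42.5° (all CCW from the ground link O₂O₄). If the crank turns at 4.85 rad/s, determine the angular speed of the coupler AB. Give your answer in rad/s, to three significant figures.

0.956

ω₂ = 4.85 rad/s
Differentiating the loop-closure r₂e^{iθ₂}+r₃e^{iθ₃}=r₁+r₄e^{iθ₄} gives r₂ω₂e^{iθ₂}+r₃ω₃e^{iθ₃}=r₄ω₄e^{iθ₄}.
Eliminating the other unknown: ω₃ = r₂ω₂ sin(θ₄−θ₂) / [r₃ sin(θ₃−θ₄)].
Numerator sine = +0.35021; denominator sine = -0.49697.
Result = 0.0467·4.85·(+0.35021) / (0.1669·(-0.49697)) = -0.9563 rad/s; magnitude 0.9563 rad/s.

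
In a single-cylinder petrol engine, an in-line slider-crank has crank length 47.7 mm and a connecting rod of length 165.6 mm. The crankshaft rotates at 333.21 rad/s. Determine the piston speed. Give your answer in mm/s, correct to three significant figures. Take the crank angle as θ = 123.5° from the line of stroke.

ω = 333.2 rad/s
For an in-line slider-crank, x = r cosθ + √(L² − r² sin²θ), so v = −rω sinθ·[1 + r cosθ/√(L² − r² sin²θ)].
With r = 0.0477 m, L = 0.1656 m, θ = 123.5°: √(L² − r² sin²θ) = 0.16075 m.
v = −0.0477·333.2·0.83389·[1 + 0.0477·-0.55194/0.16075] = -11.083 m/s.
|v| = 11.083 m/s = 11083 mm/s.

11100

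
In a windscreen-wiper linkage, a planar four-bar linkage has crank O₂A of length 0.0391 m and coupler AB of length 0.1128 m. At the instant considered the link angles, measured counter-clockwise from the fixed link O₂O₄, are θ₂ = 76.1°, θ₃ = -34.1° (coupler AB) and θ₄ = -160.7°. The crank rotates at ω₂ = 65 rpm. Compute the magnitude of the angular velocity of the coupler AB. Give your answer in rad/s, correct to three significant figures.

ω₂ = 6.807 rad/s (from 65 rpm).
Differentiating the loop-closure r₂e^{iθ₂}+r₃e^{iθ₃}=r₁+r₄e^{iθ₄} gives r₂ω₂e^{iθ₂}+r₃ω₃e^{iθ₃}=r₄ω₄e^{iθ₄}.
Eliminating the other unknown: ω₃ = r₂ω₂ sin(θ₄−θ₂) / [r₃ sin(θ₃−θ₄)].
Numerator sine = +0.83676; denominator sine = +0.80282.
Result = 0.0391·6.807·(+0.83676) / (0.1128·(+0.80282)) = +2.4592 rad/s; magnitude 2.4592 rad/s.

2.46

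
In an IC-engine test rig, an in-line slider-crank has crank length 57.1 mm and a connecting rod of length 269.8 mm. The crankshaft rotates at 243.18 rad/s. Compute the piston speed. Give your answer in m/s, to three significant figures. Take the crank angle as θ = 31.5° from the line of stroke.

8.57

ω = 243.2 rad/s
For an in-line slider-crank, x = r cosθ + √(L² − r² sin²θ), so v = −rω sinθ·[1 + r cosθ/√(L² − r² sin²θ)].
With r = 0.0571 m, L = 0.2698 m, θ = 31.5°: √(L² − r² sin²θ) = 0.26815 m.
v = −0.0571·243.2·0.52250·[1 + 0.0571·0.85264/0.26815] = -8.5725 m/s.
|v| = 8.5725 m/s.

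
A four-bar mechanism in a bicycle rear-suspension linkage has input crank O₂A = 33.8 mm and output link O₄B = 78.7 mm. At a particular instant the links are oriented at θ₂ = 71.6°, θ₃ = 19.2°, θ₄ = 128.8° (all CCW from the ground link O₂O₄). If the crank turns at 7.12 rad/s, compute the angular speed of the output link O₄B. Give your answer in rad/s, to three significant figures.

2.57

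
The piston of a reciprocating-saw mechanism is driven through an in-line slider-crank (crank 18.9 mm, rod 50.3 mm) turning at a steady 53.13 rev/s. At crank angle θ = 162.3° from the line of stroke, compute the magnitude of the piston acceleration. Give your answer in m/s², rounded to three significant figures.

1350

ω = 2π·53.1 = 333.8 rad/s
x(θ) = r cosθ + √(L² − r² sin²θ); with ω constant, a = ω²·d²x/dθ².
d²x/dθ² = −r cosθ − r²(cos2θ)/√u − r⁴ sin²2θ/(4u^{3/2}),  u = L² − r² sin²θ = 0.00249707 m².
Substituting r = 0.0189 m, L = 0.0503 m, θ = 162.3°: d²x/dθ² = +0.012093 m.
a = ω²·d²x/dθ² = (333.8)²·(+0.012093) = +1347.6 m/s²;  |a| = 1347.6 m/s².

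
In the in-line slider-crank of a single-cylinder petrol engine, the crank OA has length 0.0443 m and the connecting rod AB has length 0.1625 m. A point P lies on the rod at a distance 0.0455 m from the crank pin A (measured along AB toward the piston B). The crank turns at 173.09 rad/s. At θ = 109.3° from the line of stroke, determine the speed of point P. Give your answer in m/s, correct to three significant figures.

ω = 173.1 rad/s.  Crank-pin speed |V_A| = rω = 7.6679 m/s, perpendicular to OA.
Rod angle: sinφ = −(r/L) sinθ ⇒ φ = -14.910°; ω_rod = −rω cosθ/√(L²−r²sin²θ) = +16.139 rad/s.
V_P = V_A + ω_rod × AP, with AP = 0.0455 m along the rod.
Components: V_Px = −rω sinθ − a·ω_rod·sinφ = -7.048 m/s;  V_Py = rω cosθ + a·ω_rod·cosφ = -1.8247 m/s.
|V_P| = √(V_Px² + V_Py²) = 7.2804 m/s.

7.28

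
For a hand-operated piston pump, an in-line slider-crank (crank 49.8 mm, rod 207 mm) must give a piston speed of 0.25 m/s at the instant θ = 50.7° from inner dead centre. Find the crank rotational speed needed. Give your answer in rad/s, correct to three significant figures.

5.62

For an in-line slider-crank, |v_piston| = rω|sinθ|·[1 + r cosθ/√(L² − r² sin²θ)].
With r = 0.0498 m, L = 0.207 m, θ = 50.7°: the bracketed kinematic factor |dx/dθ| = 0.044514 m.
ω = v/|dx/dθ| = 0.25/0.044514 = 5.6162 rad/s.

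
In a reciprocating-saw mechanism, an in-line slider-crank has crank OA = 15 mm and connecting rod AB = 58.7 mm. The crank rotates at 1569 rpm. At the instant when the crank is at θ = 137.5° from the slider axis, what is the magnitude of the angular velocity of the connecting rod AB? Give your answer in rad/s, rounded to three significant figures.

31.4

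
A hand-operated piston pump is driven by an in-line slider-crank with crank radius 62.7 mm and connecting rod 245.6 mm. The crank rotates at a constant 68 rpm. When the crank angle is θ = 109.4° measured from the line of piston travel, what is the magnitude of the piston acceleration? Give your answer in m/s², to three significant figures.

ω = 2π·68/60 = 7.121 rad/s
x(θ) = r cosθ + √(L² − r² sin²θ); with ω constant, a = ω²·d²x/dθ².
d²x/dθ² = −r cosθ − r²(cos2θ)/√u − r⁴ sin²2θ/(4u^{3/2}),  u = L² − r² sin²θ = 0.0568218 m².
Substituting r = 0.0627 m, L = 0.2456 m, θ = 109.4°: d²x/dθ² = +0.033567 m.
a = ω²·d²x/dθ² = (7.121)²·(+0.033567) = +1.7021 m/s²;  |a| = 1.7021 m/s².

1.70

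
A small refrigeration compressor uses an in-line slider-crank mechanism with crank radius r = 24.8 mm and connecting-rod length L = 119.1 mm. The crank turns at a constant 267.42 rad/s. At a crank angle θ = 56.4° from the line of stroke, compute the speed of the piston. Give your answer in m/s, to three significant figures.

6.17

ω = 267.4 rad/s
For an in-line slider-crank, x = r cosθ + √(L² − r² sin²θ), so v = −rω sinθ·[1 + r cosθ/√(L² − r² sin²θ)].
With r = 0.0248 m, L = 0.1191 m, θ = 56.4°: √(L² − r² sin²θ) = 0.1173 m.
v = −0.0248·267.4·0.83292·[1 + 0.0248·0.55339/0.1173] = -6.1703 m/s.
|v| = 6.1703 m/s.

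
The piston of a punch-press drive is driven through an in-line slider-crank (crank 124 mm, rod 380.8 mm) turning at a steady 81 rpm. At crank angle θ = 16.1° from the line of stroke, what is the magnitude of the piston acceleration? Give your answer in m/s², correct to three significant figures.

ω = 2π·81/60 = 8.482 rad/s
x(θ) = r cosθ + √(L² − r² sin²θ); with ω constant, a = ω²·d²x/dθ².
d²x/dθ² = −r cosθ − r²(cos2θ)/√u − r⁴ sin²2θ/(4u^{3/2}),  u = L² − r² sin²θ = 0.143826 m².
Substituting r = 0.124 m, L = 0.3808 m, θ = 16.1°: d²x/dθ² = -0.15375 m.
a = ω²·d²x/dθ² = (8.482)²·(-0.15375) = -11.062 m/s²;  |a| = 11.062 m/s².

11.1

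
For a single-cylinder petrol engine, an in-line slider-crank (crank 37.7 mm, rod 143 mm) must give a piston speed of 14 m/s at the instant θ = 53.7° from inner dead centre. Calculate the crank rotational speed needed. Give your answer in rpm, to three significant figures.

For an in-line slider-crank, |v_piston| = rω|sinθ|·[1 + r cosθ/√(L² − r² sin²θ)].
With r = 0.0377 m, L = 0.143 m, θ = 53.7°: the bracketed kinematic factor |dx/dθ| = 0.035236 m.
ω = v/|dx/dθ| = 14/0.035236 = 397.32 rad/s.
N = 60ω/(2π) = 3794.1 rpm.

3790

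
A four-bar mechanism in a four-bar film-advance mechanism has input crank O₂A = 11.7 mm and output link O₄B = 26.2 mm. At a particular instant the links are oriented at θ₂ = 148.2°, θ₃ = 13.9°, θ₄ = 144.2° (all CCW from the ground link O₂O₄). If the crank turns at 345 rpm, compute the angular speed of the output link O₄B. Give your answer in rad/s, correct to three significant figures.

ω₂ = 36.13 rad/s (from 345 rpm).
Differentiating the loop-closure r₂e^{iθ₂}+r₃e^{iθ₃}=r₁+r₄e^{iθ₄} gives r₂ω₂e^{iθ₂}+r₃ω₃e^{iθ₃}=r₄ω₄e^{iθ₄}.
Eliminating the other unknown: ω₄ = r₂ω₂ sin(θ₂−θ₃) / [r₄ sin(θ₄−θ₃)].
Numerator sine = +0.71569; denominator sine = +0.76267.
Result = 0.0117·36.13·(+0.71569) / (0.0262·(+0.76267)) = +15.14 rad/s; magnitude 15.14 rad/s.

15.1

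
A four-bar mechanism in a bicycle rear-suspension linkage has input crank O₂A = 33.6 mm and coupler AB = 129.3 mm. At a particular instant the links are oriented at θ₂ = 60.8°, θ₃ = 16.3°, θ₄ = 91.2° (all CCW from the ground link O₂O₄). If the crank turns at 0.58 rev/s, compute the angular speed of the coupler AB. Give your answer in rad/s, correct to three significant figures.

0.496

ω₂ = 3.644 rad/s (from 0.58 rev/s).
Differentiating the loop-closure r₂e^{iθ₂}+r₃e^{iθ₃}=r₁+r₄e^{iθ₄} gives r₂ω₂e^{iθ₂}+r₃ω₃e^{iθ₃}=r₄ω₄e^{iθ₄}.
Eliminating the other unknown: ω₃ = r₂ω₂ sin(θ₄−θ₂) / [r₃ sin(θ₃−θ₄)].
Numerator sine = +0.50603; denominator sine = -0.96547.
Result = 0.0336·3.644·(+0.50603) / (0.1293·(-0.96547)) = -0.49635 rad/s; magnitude 0.49635 rad/s.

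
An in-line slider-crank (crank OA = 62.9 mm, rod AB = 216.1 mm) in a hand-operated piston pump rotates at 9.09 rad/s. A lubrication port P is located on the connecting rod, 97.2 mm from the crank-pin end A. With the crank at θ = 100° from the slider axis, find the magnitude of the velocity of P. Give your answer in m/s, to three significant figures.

ω = 9.09 rad/s.  Crank-pin speed |V_A| = rω = 0.57176 m/s, perpendicular to OA.
Rod angle: sinφ = −(r/L) sinθ ⇒ φ = -16.657°; ω_rod = −rω cosθ/√(L²−r²sin²θ) = +0.47957 rad/s.
V_P = V_A + ω_rod × AP, with AP = 0.0972 m along the rod.
Components: V_Px = −rω sinθ − a·ω_rod·sinφ = -0.54971 m/s;  V_Py = rω cosθ + a·ω_rod·cosφ = -0.054628 m/s.
|V_P| = √(V_Px² + V_Py²) = 0.55242 m/s.

0.552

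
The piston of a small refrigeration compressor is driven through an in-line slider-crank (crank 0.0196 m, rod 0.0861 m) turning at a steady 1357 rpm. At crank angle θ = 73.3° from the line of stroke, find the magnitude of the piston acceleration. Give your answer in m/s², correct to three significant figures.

ω = 2π·1357/60 = 142.1 rad/s
x(θ) = r cosθ + √(L² − r² sin²θ); with ω constant, a = ω²·d²x/dθ².
d²x/dθ² = −r cosθ − r²(cos2θ)/√u − r⁴ sin²2θ/(4u^{3/2}),  u = L² − r² sin²θ = 0.00706077 m².
Substituting r = 0.0196 m, L = 0.0861 m, θ = 73.3°: d²x/dθ² = -0.0018344 m.
a = ω²·d²x/dθ² = (142.1)²·(-0.0018344) = -37.043 m/s²;  |a| = 37.043 m/s².

37.0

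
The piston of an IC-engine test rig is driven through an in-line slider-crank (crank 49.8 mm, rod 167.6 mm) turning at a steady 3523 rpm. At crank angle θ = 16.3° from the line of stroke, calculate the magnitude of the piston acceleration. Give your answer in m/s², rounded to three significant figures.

8220

ω = 2π·3523/60 = 368.9 rad/s
x(θ) = r cosθ + √(L² − r² sin²θ); with ω constant, a = ω²·d²x/dθ².
d²x/dθ² = −r cosθ − r²(cos2θ)/√u − r⁴ sin²2θ/(4u^{3/2}),  u = L² − r² sin²θ = 0.0278944 m².
Substituting r = 0.0498 m, L = 0.1676 m, θ = 16.3°: d²x/dθ² = -0.060404 m.
a = ω²·d²x/dθ² = (368.9)²·(-0.060404) = -8221.4 m/s²;  |a| = 8221.4 m/s².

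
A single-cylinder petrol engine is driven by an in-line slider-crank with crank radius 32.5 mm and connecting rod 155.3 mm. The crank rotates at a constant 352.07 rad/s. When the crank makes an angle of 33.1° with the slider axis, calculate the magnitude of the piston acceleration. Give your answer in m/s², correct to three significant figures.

3730

ω = 352.1 rad/s
x(θ) = r cosθ + √(L² − r² sin²θ); with ω constant, a = ω²·d²x/dθ².
d²x/dθ² = −r cosθ − r²(cos2θ)/√u − r⁴ sin²2θ/(4u^{3/2}),  u = L² − r² sin²θ = 0.0238031 m².
Substituting r = 0.0325 m, L = 0.1553 m, θ = 33.1°: d²x/dθ² = -0.030052 m.
a = ω²·d²x/dθ² = (352.1)²·(-0.030052) = -3725.1 m/s²;  |a| = 3725.1 m/s².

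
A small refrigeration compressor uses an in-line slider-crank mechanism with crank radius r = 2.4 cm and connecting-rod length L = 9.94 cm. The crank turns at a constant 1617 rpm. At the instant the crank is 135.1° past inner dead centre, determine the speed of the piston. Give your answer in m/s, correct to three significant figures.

ω = 2π·1617/60 = 169.3 rad/s
For an in-line slider-crank, x = r cosθ + √(L² − r² sin²θ), so v = −rω sinθ·[1 + r cosθ/√(L² − r² sin²θ)].
With r = 0.024 m, L = 0.0994 m, θ = 135.1°: √(L² − r² sin²θ) = 0.097946 m.
v = −0.024·169.3·0.70587·[1 + 0.024·-0.70834/0.097946] = -2.3707 m/s.
|v| = 2.3707 m/s.

2.37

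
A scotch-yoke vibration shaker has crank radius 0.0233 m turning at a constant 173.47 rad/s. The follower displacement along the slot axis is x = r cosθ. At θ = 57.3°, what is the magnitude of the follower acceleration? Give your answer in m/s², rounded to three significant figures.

379

ω = 173.5 rad/s
x = r cosθ ⇒ ẍ = −rω² cosθ (ω constant).
|a| = rω²|cosθ| = 0.0233·(173.5)²·|cos 57.3°| = 378.78 m/s².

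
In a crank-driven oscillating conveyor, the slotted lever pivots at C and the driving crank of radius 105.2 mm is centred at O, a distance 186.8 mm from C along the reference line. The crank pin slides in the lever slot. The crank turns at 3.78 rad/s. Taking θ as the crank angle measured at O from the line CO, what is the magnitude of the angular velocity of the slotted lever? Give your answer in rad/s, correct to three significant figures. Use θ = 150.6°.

1.95

ω = 3.78 rad/s
Crank pin A relative to C: A = (d + r cosθ, r sinθ); lever angle φ = atan2(r sinθ, d + r cosθ).
Differentiating tanφ: φ̇ = rω(d cosθ + r)/(d² + r² + 2dr cosθ).
d² + r² + 2dr cosθ = |CA|² = 0.0117202 m²;  d cosθ + r = -0.057543 m.
|ω_lever| = |0.1052·3.78·-0.057543| / 0.0117202 = 1.9524 rad/s.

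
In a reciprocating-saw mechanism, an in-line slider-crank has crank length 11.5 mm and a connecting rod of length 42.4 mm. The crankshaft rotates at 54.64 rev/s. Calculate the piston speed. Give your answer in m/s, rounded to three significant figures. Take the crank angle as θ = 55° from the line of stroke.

ω = 2π·54.6 = 343.3 rad/s
For an in-line slider-crank, x = r cosθ + √(L² − r² sin²θ), so v = −rω sinθ·[1 + r cosθ/√(L² − r² sin²θ)].
With r = 0.0115 m, L = 0.0424 m, θ = 55°: √(L² − r² sin²θ) = 0.04134 m.
v = −0.0115·343.3·0.81915·[1 + 0.0115·0.57358/0.04134] = -3.7501 m/s.
|v| = 3.7501 m/s.

3.75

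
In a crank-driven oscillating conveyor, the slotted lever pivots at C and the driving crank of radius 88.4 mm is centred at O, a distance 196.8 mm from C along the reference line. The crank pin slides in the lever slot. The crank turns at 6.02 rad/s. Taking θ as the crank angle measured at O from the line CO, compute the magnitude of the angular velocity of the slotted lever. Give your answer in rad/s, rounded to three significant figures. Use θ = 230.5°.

0.802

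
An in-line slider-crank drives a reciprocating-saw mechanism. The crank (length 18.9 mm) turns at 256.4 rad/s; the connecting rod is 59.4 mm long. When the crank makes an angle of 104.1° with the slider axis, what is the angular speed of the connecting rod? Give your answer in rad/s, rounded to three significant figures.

20.9

ω = 256.4 rad/s
The rod makes angle φ with the slider axis where L sinφ = r sinθ; differentiating, L cosφ·φ̇ = r ω cosθ.
L cosφ = √(L² − r² sin²θ) = 0.056501 m.
|ω_rod| = r ω |cosθ| / √(L² − r² sin²θ) = 0.0189·256.4·0.24362/0.056501 = 20.894 rad/s.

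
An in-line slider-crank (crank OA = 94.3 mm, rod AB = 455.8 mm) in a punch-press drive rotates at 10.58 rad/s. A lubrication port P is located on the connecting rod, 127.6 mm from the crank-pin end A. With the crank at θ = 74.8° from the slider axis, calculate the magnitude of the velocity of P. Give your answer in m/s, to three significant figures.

ω = 10.58 rad/s.  Crank-pin speed |V_A| = rω = 0.99769 m/s, perpendicular to OA.
Rod angle: sinφ = −(r/L) sinθ ⇒ φ = -11.517°; ω_rod = −rω cosθ/√(L²−r²sin²θ) = -0.58569 rad/s.
V_P = V_A + ω_rod × AP, with AP = 0.1276 m along the rod.
Components: V_Px = −rω sinθ − a·ω_rod·sinφ = -0.97771 m/s;  V_Py = rω cosθ + a·ω_rod·cosφ = +0.18835 m/s.
|V_P| = √(V_Px² + V_Py²) = 0.99569 m/s.

0.996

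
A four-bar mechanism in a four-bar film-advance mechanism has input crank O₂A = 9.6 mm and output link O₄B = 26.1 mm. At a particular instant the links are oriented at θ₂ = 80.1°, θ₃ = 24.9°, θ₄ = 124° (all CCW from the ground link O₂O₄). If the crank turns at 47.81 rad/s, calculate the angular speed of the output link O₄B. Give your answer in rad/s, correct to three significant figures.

14.6

ω₂ = 47.81 rad/s
Differentiating the loop-closure r₂e^{iθ₂}+r₃e^{iθ₃}=r₁+r₄e^{iθ₄} gives r₂ω₂e^{iθ₂}+r₃ω₃e^{iθ₃}=r₄ω₄e^{iθ₄}.
Eliminating the other unknown: ω₄ = r₂ω₂ sin(θ₂−θ₃) / [r₄ sin(θ₄−θ₃)].
Numerator sine = +0.82115; denominator sine = +0.98741.
Result = 0.0096·47.81·(+0.82115) / (0.0261·(+0.98741)) = +14.624 rad/s; magnitude 14.624 rad/s.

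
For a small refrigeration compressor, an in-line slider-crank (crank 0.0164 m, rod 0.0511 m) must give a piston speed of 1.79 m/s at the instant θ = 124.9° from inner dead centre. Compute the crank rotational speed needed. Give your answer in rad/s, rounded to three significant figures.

164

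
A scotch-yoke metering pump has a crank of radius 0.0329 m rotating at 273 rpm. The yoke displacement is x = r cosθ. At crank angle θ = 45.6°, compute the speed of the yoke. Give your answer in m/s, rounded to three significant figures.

0.672

ω = 28.59 rad/s (from 273 rpm).
x = r cosθ ⇒ ẋ = −rω sinθ.
|v| = rω|sinθ| = 0.0329·28.59·|sin 45.6°| = 0.67201 m/s.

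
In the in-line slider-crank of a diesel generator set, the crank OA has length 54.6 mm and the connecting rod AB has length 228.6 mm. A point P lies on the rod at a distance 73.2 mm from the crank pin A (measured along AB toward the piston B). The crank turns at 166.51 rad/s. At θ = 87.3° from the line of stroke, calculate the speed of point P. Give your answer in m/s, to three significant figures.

9.12

ω = 166.5 rad/s.  Crank-pin speed |V_A| = rω = 9.0914 m/s, perpendicular to OA.
Rod angle: sinφ = −(r/L) sinθ ⇒ φ = -13.803°; ω_rod = −rω cosθ/√(L²−r²sin²θ) = -1.9291 rad/s.
V_P = V_A + ω_rod × AP, with AP = 0.0732 m along the rod.
Components: V_Px = −rω sinθ − a·ω_rod·sinφ = -9.115 m/s;  V_Py = rω cosθ + a·ω_rod·cosφ = +0.29113 m/s.
|V_P| = √(V_Px² + V_Py²) = 9.1197 m/s.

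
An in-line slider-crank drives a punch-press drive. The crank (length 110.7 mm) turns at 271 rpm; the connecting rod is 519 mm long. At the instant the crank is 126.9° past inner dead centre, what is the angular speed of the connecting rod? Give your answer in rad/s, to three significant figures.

ω = 28.38 rad/s (converted from 271 rpm).
The rod makes angle φ with the slider axis where L sinφ = r sinθ; differentiating, L cosφ·φ̇ = r ω cosθ.
L cosφ = √(L² − r² sin²θ) = 0.51139 m.
|ω_rod| = r ω |cosθ| / √(L² − r² sin²θ) = 0.1107·28.38·0.60042/0.51139 = 3.6885 rad/s.

3.69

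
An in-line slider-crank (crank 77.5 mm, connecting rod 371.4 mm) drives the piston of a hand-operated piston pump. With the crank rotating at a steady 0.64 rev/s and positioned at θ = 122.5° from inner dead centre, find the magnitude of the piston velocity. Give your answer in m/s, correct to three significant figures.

ω = 2π·0.64 = 4.021 rad/s
For an in-line slider-crank, x = r cosθ + √(L² − r² sin²θ), so v = −rω sinθ·[1 + r cosθ/√(L² − r² sin²θ)].
With r = 0.0775 m, L = 0.3714 m, θ = 122.5°: √(L² − r² sin²θ) = 0.3656 m.
v = −0.0775·4.021·0.84339·[1 + 0.0775·-0.53730/0.3656] = -0.2329 m/s.
|v| = 0.2329 m/s.

0.233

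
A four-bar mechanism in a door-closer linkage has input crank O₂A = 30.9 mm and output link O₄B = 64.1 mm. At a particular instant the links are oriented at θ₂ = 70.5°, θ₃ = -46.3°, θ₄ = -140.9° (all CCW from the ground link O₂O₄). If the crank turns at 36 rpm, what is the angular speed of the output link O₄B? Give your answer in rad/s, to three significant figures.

ω₂ = 3.77 rad/s (from 36 rpm).
Differentiating the loop-closure r₂e^{iθ₂}+r₃e^{iθ₃}=r₁+r₄e^{iθ₄} gives r₂ω₂e^{iθ₂}+r₃ω₃e^{iθ₃}=r₄ω₄e^{iθ₄}.
Eliminating the other unknown: ω₄ = r₂ω₂ sin(θ₂−θ₃) / [r₄ sin(θ₄−θ₃)].
Numerator sine = +0.89259; denominator sine = -0.99678.
Result = 0.0309·3.77·(+0.89259) / (0.0641·(-0.99678)) = -1.6274 rad/s; magnitude 1.6274 rad/s.

1.63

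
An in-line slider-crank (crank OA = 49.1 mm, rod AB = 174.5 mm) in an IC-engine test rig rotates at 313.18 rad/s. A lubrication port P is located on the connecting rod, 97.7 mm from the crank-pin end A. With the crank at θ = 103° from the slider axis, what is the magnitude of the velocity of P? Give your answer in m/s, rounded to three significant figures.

14.5

ω = 313.2 rad/s.  Crank-pin speed |V_A| = rω = 15.377 m/s, perpendicular to OA.
Rod angle: sinφ = −(r/L) sinθ ⇒ φ = -15.912°; ω_rod = −rω cosθ/√(L²−r²sin²θ) = +20.613 rad/s.
V_P = V_A + ω_rod × AP, with AP = 0.0977 m along the rod.
Components: V_Px = −rω sinθ − a·ω_rod·sinφ = -14.431 m/s;  V_Py = rω cosθ + a·ω_rod·cosφ = -1.5224 m/s.
|V_P| = √(V_Px² + V_Py²) = 14.511 m/s.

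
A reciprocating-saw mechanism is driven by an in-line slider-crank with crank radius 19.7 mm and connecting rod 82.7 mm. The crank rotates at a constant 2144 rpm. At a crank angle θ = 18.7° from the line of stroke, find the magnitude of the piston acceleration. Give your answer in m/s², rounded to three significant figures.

ω = 2π·2144/60 = 224.5 rad/s
x(θ) = r cosθ + √(L² − r² sin²θ); with ω constant, a = ω²·d²x/dθ².
d²x/dθ² = −r cosθ − r²(cos2θ)/√u − r⁴ sin²2θ/(4u^{3/2}),  u = L² − r² sin²θ = 0.0067994 m².
Substituting r = 0.0197 m, L = 0.0827 m, θ = 18.7°: d²x/dθ² = -0.022424 m.
a = ω²·d²x/dθ² = (224.5)²·(-0.022424) = -1130.4 m/s²;  |a| = 1130.4 m/s².

1130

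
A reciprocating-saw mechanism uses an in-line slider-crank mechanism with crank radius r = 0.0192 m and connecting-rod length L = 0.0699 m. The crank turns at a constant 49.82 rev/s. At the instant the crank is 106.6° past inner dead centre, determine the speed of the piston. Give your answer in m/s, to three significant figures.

5.29

ω = 2π·49.8 = 313 rad/s
For an in-line slider-crank, x = r cosθ + √(L² − r² sin²θ), so v = −rω sinθ·[1 + r cosθ/√(L² − r² sin²θ)].
With r = 0.0192 m, L = 0.0699 m, θ = 106.6°: √(L² − r² sin²θ) = 0.067435 m.
v = −0.0192·313·0.95832·[1 + 0.0192·-0.28569/0.067435] = -5.2912 m/s.
|v| = 5.2912 m/s.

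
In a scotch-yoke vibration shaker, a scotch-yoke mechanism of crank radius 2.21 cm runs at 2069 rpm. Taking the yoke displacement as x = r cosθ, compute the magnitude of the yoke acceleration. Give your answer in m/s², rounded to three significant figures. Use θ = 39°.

ω = 216.7 rad/s (from 2069 rpm).
x = r cosθ ⇒ ẍ = −rω² cosθ (ω constant).
|a| = rω²|cosθ| = 0.0221·(216.7)²·|cos 39°| = 806.26 m/s².

806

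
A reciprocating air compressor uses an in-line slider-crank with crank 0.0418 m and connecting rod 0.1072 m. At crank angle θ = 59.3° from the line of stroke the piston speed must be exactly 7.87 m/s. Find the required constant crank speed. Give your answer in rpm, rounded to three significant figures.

1730

For an in-line slider-crank, |v_piston| = rω|sinθ|·[1 + r cosθ/√(L² − r² sin²θ)].
With r = 0.0418 m, L = 0.1072 m, θ = 59.3°: the bracketed kinematic factor |dx/dθ| = 0.043536 m.
ω = v/|dx/dθ| = 7.87/0.043536 = 180.77 rad/s.
N = 60ω/(2π) = 1726.2 rpm.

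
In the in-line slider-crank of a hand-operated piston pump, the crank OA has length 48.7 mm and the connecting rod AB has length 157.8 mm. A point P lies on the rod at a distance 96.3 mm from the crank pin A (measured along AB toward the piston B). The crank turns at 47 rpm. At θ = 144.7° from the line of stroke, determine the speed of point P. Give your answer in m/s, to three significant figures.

0.140

ω = 4.922 rad/s.  Crank-pin speed |V_A| = rω = 0.23969 m/s, perpendicular to OA.
Rod angle: sinφ = −(r/L) sinθ ⇒ φ = -10.273°; ω_rod = −rω cosθ/√(L²−r²sin²θ) = +1.2599 rad/s.
V_P = V_A + ω_rod × AP, with AP = 0.0963 m along the rod.
Components: V_Px = −rω sinθ − a·ω_rod·sinφ = -0.11687 m/s;  V_Py = rω cosθ + a·ω_rod·cosφ = -0.076241 m/s.
|V_P| = √(V_Px² + V_Py²) = 0.13954 m/s.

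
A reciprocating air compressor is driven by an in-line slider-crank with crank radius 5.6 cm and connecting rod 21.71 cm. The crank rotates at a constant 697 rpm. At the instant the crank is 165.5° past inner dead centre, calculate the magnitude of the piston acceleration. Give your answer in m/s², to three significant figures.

221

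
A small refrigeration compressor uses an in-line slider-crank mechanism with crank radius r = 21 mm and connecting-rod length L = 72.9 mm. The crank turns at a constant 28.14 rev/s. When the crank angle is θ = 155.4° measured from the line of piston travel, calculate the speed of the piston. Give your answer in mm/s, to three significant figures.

ω = 2π·28.1 = 176.8 rad/s
For an in-line slider-crank, x = r cosθ + √(L² − r² sin²θ), so v = −rω sinθ·[1 + r cosθ/√(L² − r² sin²θ)].
With r = 0.021 m, L = 0.0729 m, θ = 155.4°: √(L² − r² sin²θ) = 0.072374 m.
v = −0.021·176.8·0.41628·[1 + 0.021·-0.90924/0.072374] = -1.1379 m/s.
|v| = 1.1379 m/s = 1137.9 mm/s.

1140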